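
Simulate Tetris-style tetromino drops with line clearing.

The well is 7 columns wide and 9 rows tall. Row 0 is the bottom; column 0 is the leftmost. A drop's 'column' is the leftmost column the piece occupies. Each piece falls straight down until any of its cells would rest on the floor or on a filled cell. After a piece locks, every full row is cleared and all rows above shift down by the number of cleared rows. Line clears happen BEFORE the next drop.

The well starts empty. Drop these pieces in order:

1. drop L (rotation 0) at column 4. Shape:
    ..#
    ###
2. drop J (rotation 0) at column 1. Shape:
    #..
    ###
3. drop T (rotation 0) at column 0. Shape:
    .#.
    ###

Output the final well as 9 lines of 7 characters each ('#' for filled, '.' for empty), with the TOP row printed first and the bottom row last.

Answer: .......
.......
.......
.......
.......
.#.....
###....
.#....#
.######

Derivation:
Drop 1: L rot0 at col 4 lands with bottom-row=0; cleared 0 line(s) (total 0); column heights now [0 0 0 0 1 1 2], max=2
Drop 2: J rot0 at col 1 lands with bottom-row=0; cleared 0 line(s) (total 0); column heights now [0 2 1 1 1 1 2], max=2
Drop 3: T rot0 at col 0 lands with bottom-row=2; cleared 0 line(s) (total 0); column heights now [3 4 3 1 1 1 2], max=4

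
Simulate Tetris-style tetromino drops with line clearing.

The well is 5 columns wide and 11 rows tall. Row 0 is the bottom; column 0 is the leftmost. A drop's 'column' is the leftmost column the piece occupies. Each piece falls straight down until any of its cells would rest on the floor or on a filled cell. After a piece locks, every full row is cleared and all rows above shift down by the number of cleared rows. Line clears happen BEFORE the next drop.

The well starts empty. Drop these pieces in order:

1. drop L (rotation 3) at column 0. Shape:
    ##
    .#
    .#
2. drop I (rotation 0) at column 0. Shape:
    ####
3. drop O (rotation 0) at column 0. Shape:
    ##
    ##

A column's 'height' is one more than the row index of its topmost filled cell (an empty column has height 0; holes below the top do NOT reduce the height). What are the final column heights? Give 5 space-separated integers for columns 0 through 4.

Answer: 6 6 4 4 0

Derivation:
Drop 1: L rot3 at col 0 lands with bottom-row=0; cleared 0 line(s) (total 0); column heights now [3 3 0 0 0], max=3
Drop 2: I rot0 at col 0 lands with bottom-row=3; cleared 0 line(s) (total 0); column heights now [4 4 4 4 0], max=4
Drop 3: O rot0 at col 0 lands with bottom-row=4; cleared 0 line(s) (total 0); column heights now [6 6 4 4 0], max=6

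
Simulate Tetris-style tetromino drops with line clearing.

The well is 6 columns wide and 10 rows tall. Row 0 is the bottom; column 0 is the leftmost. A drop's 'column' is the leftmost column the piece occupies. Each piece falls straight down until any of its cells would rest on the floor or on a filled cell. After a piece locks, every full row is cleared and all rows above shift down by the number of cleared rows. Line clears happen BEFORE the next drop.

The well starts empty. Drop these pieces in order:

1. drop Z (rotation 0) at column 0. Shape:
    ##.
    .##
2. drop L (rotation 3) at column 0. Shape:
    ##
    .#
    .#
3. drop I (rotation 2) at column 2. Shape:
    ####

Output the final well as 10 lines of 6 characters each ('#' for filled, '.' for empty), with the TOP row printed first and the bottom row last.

Answer: ......
......
......
......
......
......
##....
.#....
.#....
.##...

Derivation:
Drop 1: Z rot0 at col 0 lands with bottom-row=0; cleared 0 line(s) (total 0); column heights now [2 2 1 0 0 0], max=2
Drop 2: L rot3 at col 0 lands with bottom-row=2; cleared 0 line(s) (total 0); column heights now [5 5 1 0 0 0], max=5
Drop 3: I rot2 at col 2 lands with bottom-row=1; cleared 1 line(s) (total 1); column heights now [4 4 1 0 0 0], max=4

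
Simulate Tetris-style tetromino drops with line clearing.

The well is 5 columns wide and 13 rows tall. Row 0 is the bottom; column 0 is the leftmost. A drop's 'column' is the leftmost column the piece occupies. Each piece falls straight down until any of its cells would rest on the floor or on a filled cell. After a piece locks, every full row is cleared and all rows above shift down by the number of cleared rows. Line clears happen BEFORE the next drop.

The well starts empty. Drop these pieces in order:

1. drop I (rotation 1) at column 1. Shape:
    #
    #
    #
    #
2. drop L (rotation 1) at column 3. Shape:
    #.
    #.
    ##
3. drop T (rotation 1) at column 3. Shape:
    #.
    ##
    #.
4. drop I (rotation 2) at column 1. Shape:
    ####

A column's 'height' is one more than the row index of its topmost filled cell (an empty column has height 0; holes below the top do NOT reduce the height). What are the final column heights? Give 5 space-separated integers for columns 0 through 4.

Answer: 0 7 7 7 7

Derivation:
Drop 1: I rot1 at col 1 lands with bottom-row=0; cleared 0 line(s) (total 0); column heights now [0 4 0 0 0], max=4
Drop 2: L rot1 at col 3 lands with bottom-row=0; cleared 0 line(s) (total 0); column heights now [0 4 0 3 1], max=4
Drop 3: T rot1 at col 3 lands with bottom-row=3; cleared 0 line(s) (total 0); column heights now [0 4 0 6 5], max=6
Drop 4: I rot2 at col 1 lands with bottom-row=6; cleared 0 line(s) (total 0); column heights now [0 7 7 7 7], max=7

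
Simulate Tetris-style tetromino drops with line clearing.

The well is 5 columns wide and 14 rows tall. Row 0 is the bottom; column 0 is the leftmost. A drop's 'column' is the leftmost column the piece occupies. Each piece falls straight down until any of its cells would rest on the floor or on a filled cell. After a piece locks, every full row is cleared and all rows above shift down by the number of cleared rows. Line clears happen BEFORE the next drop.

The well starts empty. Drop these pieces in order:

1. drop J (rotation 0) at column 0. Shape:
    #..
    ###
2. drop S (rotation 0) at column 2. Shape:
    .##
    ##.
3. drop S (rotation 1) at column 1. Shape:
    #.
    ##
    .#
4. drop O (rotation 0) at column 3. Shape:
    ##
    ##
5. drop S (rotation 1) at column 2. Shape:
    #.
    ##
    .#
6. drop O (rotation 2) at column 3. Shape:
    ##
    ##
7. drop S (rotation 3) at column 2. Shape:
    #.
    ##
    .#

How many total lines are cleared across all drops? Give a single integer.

Drop 1: J rot0 at col 0 lands with bottom-row=0; cleared 0 line(s) (total 0); column heights now [2 1 1 0 0], max=2
Drop 2: S rot0 at col 2 lands with bottom-row=1; cleared 0 line(s) (total 0); column heights now [2 1 2 3 3], max=3
Drop 3: S rot1 at col 1 lands with bottom-row=2; cleared 0 line(s) (total 0); column heights now [2 5 4 3 3], max=5
Drop 4: O rot0 at col 3 lands with bottom-row=3; cleared 0 line(s) (total 0); column heights now [2 5 4 5 5], max=5
Drop 5: S rot1 at col 2 lands with bottom-row=5; cleared 0 line(s) (total 0); column heights now [2 5 8 7 5], max=8
Drop 6: O rot2 at col 3 lands with bottom-row=7; cleared 0 line(s) (total 0); column heights now [2 5 8 9 9], max=9
Drop 7: S rot3 at col 2 lands with bottom-row=9; cleared 0 line(s) (total 0); column heights now [2 5 12 11 9], max=12

Answer: 0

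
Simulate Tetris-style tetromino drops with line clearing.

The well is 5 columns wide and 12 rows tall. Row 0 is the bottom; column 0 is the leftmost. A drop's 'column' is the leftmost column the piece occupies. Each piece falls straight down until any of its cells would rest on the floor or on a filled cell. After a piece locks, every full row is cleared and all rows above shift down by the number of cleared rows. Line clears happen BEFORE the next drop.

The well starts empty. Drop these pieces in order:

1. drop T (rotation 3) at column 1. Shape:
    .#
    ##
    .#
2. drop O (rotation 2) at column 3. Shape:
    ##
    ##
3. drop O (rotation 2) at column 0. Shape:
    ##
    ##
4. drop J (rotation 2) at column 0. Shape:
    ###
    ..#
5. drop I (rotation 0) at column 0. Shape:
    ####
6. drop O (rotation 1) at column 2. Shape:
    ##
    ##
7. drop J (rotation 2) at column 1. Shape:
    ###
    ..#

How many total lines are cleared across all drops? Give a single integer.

Drop 1: T rot3 at col 1 lands with bottom-row=0; cleared 0 line(s) (total 0); column heights now [0 2 3 0 0], max=3
Drop 2: O rot2 at col 3 lands with bottom-row=0; cleared 0 line(s) (total 0); column heights now [0 2 3 2 2], max=3
Drop 3: O rot2 at col 0 lands with bottom-row=2; cleared 0 line(s) (total 0); column heights now [4 4 3 2 2], max=4
Drop 4: J rot2 at col 0 lands with bottom-row=3; cleared 0 line(s) (total 0); column heights now [5 5 5 2 2], max=5
Drop 5: I rot0 at col 0 lands with bottom-row=5; cleared 0 line(s) (total 0); column heights now [6 6 6 6 2], max=6
Drop 6: O rot1 at col 2 lands with bottom-row=6; cleared 0 line(s) (total 0); column heights now [6 6 8 8 2], max=8
Drop 7: J rot2 at col 1 lands with bottom-row=8; cleared 0 line(s) (total 0); column heights now [6 10 10 10 2], max=10

Answer: 0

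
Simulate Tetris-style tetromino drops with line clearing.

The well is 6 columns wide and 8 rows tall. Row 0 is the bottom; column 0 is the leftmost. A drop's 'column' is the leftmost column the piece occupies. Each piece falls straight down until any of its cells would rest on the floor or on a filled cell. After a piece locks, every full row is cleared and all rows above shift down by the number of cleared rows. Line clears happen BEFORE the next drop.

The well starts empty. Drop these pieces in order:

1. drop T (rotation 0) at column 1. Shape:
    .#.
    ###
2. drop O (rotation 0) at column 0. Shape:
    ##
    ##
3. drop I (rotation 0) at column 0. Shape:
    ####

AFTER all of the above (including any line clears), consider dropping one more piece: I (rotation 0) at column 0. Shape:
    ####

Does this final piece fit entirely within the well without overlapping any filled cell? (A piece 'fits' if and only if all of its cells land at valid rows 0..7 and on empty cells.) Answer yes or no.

Answer: yes

Derivation:
Drop 1: T rot0 at col 1 lands with bottom-row=0; cleared 0 line(s) (total 0); column heights now [0 1 2 1 0 0], max=2
Drop 2: O rot0 at col 0 lands with bottom-row=1; cleared 0 line(s) (total 0); column heights now [3 3 2 1 0 0], max=3
Drop 3: I rot0 at col 0 lands with bottom-row=3; cleared 0 line(s) (total 0); column heights now [4 4 4 4 0 0], max=4
Test piece I rot0 at col 0 (width 4): heights before test = [4 4 4 4 0 0]; fits = True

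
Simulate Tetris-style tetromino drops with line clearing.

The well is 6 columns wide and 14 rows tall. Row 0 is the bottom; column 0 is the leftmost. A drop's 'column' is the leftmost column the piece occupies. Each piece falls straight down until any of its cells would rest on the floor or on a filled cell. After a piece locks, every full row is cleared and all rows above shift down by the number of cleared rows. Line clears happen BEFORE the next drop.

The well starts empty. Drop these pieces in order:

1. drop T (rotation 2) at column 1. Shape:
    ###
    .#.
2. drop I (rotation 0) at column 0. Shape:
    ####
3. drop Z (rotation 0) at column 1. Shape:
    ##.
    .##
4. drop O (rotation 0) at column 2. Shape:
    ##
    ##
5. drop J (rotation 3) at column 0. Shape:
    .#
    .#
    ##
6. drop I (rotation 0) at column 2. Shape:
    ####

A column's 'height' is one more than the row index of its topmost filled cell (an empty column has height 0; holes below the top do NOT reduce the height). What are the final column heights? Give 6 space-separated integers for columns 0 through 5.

Drop 1: T rot2 at col 1 lands with bottom-row=0; cleared 0 line(s) (total 0); column heights now [0 2 2 2 0 0], max=2
Drop 2: I rot0 at col 0 lands with bottom-row=2; cleared 0 line(s) (total 0); column heights now [3 3 3 3 0 0], max=3
Drop 3: Z rot0 at col 1 lands with bottom-row=3; cleared 0 line(s) (total 0); column heights now [3 5 5 4 0 0], max=5
Drop 4: O rot0 at col 2 lands with bottom-row=5; cleared 0 line(s) (total 0); column heights now [3 5 7 7 0 0], max=7
Drop 5: J rot3 at col 0 lands with bottom-row=5; cleared 0 line(s) (total 0); column heights now [6 8 7 7 0 0], max=8
Drop 6: I rot0 at col 2 lands with bottom-row=7; cleared 0 line(s) (total 0); column heights now [6 8 8 8 8 8], max=8

Answer: 6 8 8 8 8 8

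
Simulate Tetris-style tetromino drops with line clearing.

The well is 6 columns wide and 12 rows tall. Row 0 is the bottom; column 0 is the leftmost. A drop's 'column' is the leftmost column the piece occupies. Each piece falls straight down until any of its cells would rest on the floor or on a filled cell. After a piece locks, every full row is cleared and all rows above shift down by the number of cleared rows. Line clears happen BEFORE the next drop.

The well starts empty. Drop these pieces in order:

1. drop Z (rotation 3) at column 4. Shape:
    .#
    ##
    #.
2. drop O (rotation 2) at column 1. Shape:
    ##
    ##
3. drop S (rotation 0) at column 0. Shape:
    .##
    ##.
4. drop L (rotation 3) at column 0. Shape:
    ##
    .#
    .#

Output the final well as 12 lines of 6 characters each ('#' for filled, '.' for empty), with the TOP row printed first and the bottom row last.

Drop 1: Z rot3 at col 4 lands with bottom-row=0; cleared 0 line(s) (total 0); column heights now [0 0 0 0 2 3], max=3
Drop 2: O rot2 at col 1 lands with bottom-row=0; cleared 0 line(s) (total 0); column heights now [0 2 2 0 2 3], max=3
Drop 3: S rot0 at col 0 lands with bottom-row=2; cleared 0 line(s) (total 0); column heights now [3 4 4 0 2 3], max=4
Drop 4: L rot3 at col 0 lands with bottom-row=4; cleared 0 line(s) (total 0); column heights now [7 7 4 0 2 3], max=7

Answer: ......
......
......
......
......
##....
.#....
.#....
.##...
##...#
.##.##
.##.#.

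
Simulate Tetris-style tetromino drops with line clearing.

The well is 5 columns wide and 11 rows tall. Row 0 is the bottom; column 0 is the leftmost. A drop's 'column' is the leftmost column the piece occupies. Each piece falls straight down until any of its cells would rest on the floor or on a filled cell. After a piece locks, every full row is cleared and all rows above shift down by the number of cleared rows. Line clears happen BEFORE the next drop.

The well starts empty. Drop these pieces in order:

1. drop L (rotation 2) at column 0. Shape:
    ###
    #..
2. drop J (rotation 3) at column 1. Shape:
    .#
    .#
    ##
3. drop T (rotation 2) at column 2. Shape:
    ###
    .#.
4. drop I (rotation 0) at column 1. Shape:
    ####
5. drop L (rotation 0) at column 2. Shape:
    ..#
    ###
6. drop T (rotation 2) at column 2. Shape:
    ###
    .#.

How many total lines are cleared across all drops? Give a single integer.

Drop 1: L rot2 at col 0 lands with bottom-row=0; cleared 0 line(s) (total 0); column heights now [2 2 2 0 0], max=2
Drop 2: J rot3 at col 1 lands with bottom-row=2; cleared 0 line(s) (total 0); column heights now [2 3 5 0 0], max=5
Drop 3: T rot2 at col 2 lands with bottom-row=4; cleared 0 line(s) (total 0); column heights now [2 3 6 6 6], max=6
Drop 4: I rot0 at col 1 lands with bottom-row=6; cleared 0 line(s) (total 0); column heights now [2 7 7 7 7], max=7
Drop 5: L rot0 at col 2 lands with bottom-row=7; cleared 0 line(s) (total 0); column heights now [2 7 8 8 9], max=9
Drop 6: T rot2 at col 2 lands with bottom-row=8; cleared 0 line(s) (total 0); column heights now [2 7 10 10 10], max=10

Answer: 0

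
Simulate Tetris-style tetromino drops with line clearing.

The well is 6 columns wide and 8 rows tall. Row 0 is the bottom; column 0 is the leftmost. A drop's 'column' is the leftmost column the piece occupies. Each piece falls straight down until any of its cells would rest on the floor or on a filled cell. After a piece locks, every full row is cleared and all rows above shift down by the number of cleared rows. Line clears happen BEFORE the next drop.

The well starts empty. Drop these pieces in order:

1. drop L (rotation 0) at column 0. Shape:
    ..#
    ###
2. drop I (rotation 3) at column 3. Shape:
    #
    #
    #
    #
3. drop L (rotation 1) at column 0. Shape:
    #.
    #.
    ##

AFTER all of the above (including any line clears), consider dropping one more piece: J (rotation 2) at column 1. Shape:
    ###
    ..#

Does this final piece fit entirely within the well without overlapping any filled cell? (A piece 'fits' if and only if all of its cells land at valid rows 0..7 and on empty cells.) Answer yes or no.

Drop 1: L rot0 at col 0 lands with bottom-row=0; cleared 0 line(s) (total 0); column heights now [1 1 2 0 0 0], max=2
Drop 2: I rot3 at col 3 lands with bottom-row=0; cleared 0 line(s) (total 0); column heights now [1 1 2 4 0 0], max=4
Drop 3: L rot1 at col 0 lands with bottom-row=1; cleared 0 line(s) (total 0); column heights now [4 2 2 4 0 0], max=4
Test piece J rot2 at col 1 (width 3): heights before test = [4 2 2 4 0 0]; fits = True

Answer: yes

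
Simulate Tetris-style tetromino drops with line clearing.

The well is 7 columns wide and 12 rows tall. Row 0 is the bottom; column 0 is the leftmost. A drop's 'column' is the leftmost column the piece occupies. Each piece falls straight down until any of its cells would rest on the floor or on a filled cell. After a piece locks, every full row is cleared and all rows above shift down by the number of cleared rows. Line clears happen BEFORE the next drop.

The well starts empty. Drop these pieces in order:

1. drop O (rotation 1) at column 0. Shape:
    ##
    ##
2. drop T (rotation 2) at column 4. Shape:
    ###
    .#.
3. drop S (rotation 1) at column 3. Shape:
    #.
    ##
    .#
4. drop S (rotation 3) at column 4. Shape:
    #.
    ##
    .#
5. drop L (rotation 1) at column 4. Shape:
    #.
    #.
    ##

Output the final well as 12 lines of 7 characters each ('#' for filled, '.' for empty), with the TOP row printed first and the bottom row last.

Answer: .......
.......
.......
....#..
....#..
....##.
....#..
...###.
...###.
....#..
##..###
##...#.

Derivation:
Drop 1: O rot1 at col 0 lands with bottom-row=0; cleared 0 line(s) (total 0); column heights now [2 2 0 0 0 0 0], max=2
Drop 2: T rot2 at col 4 lands with bottom-row=0; cleared 0 line(s) (total 0); column heights now [2 2 0 0 2 2 2], max=2
Drop 3: S rot1 at col 3 lands with bottom-row=2; cleared 0 line(s) (total 0); column heights now [2 2 0 5 4 2 2], max=5
Drop 4: S rot3 at col 4 lands with bottom-row=3; cleared 0 line(s) (total 0); column heights now [2 2 0 5 6 5 2], max=6
Drop 5: L rot1 at col 4 lands with bottom-row=6; cleared 0 line(s) (total 0); column heights now [2 2 0 5 9 7 2], max=9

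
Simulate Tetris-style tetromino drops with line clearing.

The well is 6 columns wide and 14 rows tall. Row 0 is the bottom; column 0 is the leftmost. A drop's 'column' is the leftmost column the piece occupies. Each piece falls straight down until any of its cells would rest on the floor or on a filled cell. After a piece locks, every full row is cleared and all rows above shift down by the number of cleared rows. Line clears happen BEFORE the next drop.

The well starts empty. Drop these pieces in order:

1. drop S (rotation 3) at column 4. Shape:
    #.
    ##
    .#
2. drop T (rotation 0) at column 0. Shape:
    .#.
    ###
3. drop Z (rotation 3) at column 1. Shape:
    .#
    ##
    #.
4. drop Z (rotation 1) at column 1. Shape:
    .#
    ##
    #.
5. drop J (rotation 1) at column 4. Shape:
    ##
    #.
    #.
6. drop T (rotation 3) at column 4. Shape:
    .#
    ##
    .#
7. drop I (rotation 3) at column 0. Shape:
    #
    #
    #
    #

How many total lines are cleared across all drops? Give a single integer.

Drop 1: S rot3 at col 4 lands with bottom-row=0; cleared 0 line(s) (total 0); column heights now [0 0 0 0 3 2], max=3
Drop 2: T rot0 at col 0 lands with bottom-row=0; cleared 0 line(s) (total 0); column heights now [1 2 1 0 3 2], max=3
Drop 3: Z rot3 at col 1 lands with bottom-row=2; cleared 0 line(s) (total 0); column heights now [1 4 5 0 3 2], max=5
Drop 4: Z rot1 at col 1 lands with bottom-row=4; cleared 0 line(s) (total 0); column heights now [1 6 7 0 3 2], max=7
Drop 5: J rot1 at col 4 lands with bottom-row=3; cleared 0 line(s) (total 0); column heights now [1 6 7 0 6 6], max=7
Drop 6: T rot3 at col 4 lands with bottom-row=6; cleared 0 line(s) (total 0); column heights now [1 6 7 0 8 9], max=9
Drop 7: I rot3 at col 0 lands with bottom-row=1; cleared 0 line(s) (total 0); column heights now [5 6 7 0 8 9], max=9

Answer: 0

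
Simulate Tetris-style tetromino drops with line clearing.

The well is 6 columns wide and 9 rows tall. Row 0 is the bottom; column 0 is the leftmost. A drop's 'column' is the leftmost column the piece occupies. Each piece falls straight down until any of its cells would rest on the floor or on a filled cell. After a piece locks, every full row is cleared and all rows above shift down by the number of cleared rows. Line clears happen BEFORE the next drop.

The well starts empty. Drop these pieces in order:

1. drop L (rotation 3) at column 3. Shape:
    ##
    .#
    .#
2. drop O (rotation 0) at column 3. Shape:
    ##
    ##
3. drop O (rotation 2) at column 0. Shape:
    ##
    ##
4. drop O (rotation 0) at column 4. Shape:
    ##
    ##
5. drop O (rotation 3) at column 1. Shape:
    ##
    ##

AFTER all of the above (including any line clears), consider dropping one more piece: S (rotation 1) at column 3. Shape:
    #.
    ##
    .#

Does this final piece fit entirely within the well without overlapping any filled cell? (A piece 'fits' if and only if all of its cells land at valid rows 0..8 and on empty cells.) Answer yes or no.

Drop 1: L rot3 at col 3 lands with bottom-row=0; cleared 0 line(s) (total 0); column heights now [0 0 0 3 3 0], max=3
Drop 2: O rot0 at col 3 lands with bottom-row=3; cleared 0 line(s) (total 0); column heights now [0 0 0 5 5 0], max=5
Drop 3: O rot2 at col 0 lands with bottom-row=0; cleared 0 line(s) (total 0); column heights now [2 2 0 5 5 0], max=5
Drop 4: O rot0 at col 4 lands with bottom-row=5; cleared 0 line(s) (total 0); column heights now [2 2 0 5 7 7], max=7
Drop 5: O rot3 at col 1 lands with bottom-row=2; cleared 0 line(s) (total 0); column heights now [2 4 4 5 7 7], max=7
Test piece S rot1 at col 3 (width 2): heights before test = [2 4 4 5 7 7]; fits = False

Answer: no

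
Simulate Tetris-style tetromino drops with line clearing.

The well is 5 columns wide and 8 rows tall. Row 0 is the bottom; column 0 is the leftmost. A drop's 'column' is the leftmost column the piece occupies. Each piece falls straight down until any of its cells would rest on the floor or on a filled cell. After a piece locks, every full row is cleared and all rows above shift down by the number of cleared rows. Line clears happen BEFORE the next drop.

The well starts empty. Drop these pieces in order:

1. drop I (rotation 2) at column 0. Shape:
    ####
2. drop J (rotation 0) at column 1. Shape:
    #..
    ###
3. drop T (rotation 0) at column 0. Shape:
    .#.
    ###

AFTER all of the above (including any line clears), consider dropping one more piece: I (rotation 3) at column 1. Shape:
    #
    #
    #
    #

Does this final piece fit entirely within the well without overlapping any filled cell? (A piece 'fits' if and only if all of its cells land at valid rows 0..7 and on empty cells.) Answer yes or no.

Drop 1: I rot2 at col 0 lands with bottom-row=0; cleared 0 line(s) (total 0); column heights now [1 1 1 1 0], max=1
Drop 2: J rot0 at col 1 lands with bottom-row=1; cleared 0 line(s) (total 0); column heights now [1 3 2 2 0], max=3
Drop 3: T rot0 at col 0 lands with bottom-row=3; cleared 0 line(s) (total 0); column heights now [4 5 4 2 0], max=5
Test piece I rot3 at col 1 (width 1): heights before test = [4 5 4 2 0]; fits = False

Answer: no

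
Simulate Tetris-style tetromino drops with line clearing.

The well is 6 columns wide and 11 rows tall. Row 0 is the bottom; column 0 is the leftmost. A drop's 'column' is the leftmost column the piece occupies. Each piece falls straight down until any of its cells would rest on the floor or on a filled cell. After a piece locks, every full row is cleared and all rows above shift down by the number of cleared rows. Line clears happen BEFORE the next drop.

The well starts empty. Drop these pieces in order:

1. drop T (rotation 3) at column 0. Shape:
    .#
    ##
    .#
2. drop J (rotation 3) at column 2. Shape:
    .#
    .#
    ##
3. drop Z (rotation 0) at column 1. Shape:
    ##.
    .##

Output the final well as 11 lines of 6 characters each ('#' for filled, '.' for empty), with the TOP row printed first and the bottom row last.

Drop 1: T rot3 at col 0 lands with bottom-row=0; cleared 0 line(s) (total 0); column heights now [2 3 0 0 0 0], max=3
Drop 2: J rot3 at col 2 lands with bottom-row=0; cleared 0 line(s) (total 0); column heights now [2 3 1 3 0 0], max=3
Drop 3: Z rot0 at col 1 lands with bottom-row=3; cleared 0 line(s) (total 0); column heights now [2 5 5 4 0 0], max=5

Answer: ......
......
......
......
......
......
.##...
..##..
.#.#..
##.#..
.###..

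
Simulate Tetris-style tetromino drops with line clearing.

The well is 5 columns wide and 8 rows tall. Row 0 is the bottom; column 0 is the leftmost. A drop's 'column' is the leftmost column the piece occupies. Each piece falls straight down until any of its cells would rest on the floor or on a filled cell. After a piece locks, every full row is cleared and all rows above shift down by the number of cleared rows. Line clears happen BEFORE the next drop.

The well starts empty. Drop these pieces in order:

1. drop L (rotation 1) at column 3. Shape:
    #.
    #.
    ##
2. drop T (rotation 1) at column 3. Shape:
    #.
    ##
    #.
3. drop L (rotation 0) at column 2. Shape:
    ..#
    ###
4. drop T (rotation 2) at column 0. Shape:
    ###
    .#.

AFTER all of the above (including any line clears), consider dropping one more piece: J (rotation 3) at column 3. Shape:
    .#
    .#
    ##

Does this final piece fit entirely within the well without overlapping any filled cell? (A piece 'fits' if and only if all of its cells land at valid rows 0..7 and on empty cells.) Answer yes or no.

Drop 1: L rot1 at col 3 lands with bottom-row=0; cleared 0 line(s) (total 0); column heights now [0 0 0 3 1], max=3
Drop 2: T rot1 at col 3 lands with bottom-row=3; cleared 0 line(s) (total 0); column heights now [0 0 0 6 5], max=6
Drop 3: L rot0 at col 2 lands with bottom-row=6; cleared 0 line(s) (total 0); column heights now [0 0 7 7 8], max=8
Drop 4: T rot2 at col 0 lands with bottom-row=6; cleared 0 line(s) (total 0); column heights now [8 8 8 7 8], max=8
Test piece J rot3 at col 3 (width 2): heights before test = [8 8 8 7 8]; fits = False

Answer: no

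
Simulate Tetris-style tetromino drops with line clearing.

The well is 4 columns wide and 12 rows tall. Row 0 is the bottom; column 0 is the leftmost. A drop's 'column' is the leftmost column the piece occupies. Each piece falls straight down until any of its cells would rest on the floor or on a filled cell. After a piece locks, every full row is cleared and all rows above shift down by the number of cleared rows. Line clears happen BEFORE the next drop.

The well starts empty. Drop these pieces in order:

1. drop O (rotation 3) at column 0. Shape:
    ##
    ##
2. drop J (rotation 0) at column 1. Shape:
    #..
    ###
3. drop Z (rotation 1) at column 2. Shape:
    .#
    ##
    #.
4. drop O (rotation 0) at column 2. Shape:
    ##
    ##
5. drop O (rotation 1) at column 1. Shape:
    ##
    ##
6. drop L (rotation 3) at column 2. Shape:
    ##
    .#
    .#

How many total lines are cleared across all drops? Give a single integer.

Drop 1: O rot3 at col 0 lands with bottom-row=0; cleared 0 line(s) (total 0); column heights now [2 2 0 0], max=2
Drop 2: J rot0 at col 1 lands with bottom-row=2; cleared 0 line(s) (total 0); column heights now [2 4 3 3], max=4
Drop 3: Z rot1 at col 2 lands with bottom-row=3; cleared 0 line(s) (total 0); column heights now [2 4 5 6], max=6
Drop 4: O rot0 at col 2 lands with bottom-row=6; cleared 0 line(s) (total 0); column heights now [2 4 8 8], max=8
Drop 5: O rot1 at col 1 lands with bottom-row=8; cleared 0 line(s) (total 0); column heights now [2 10 10 8], max=10
Drop 6: L rot3 at col 2 lands with bottom-row=8; cleared 0 line(s) (total 0); column heights now [2 10 11 11], max=11

Answer: 0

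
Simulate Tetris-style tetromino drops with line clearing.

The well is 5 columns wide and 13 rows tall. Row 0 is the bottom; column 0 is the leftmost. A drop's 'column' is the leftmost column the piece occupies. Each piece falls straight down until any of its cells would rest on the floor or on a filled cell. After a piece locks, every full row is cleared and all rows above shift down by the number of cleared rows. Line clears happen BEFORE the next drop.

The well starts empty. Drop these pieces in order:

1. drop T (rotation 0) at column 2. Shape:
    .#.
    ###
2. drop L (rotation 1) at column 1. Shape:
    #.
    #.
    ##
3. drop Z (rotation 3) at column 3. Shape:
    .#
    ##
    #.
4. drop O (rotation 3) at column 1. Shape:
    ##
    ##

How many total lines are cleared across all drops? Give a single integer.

Drop 1: T rot0 at col 2 lands with bottom-row=0; cleared 0 line(s) (total 0); column heights now [0 0 1 2 1], max=2
Drop 2: L rot1 at col 1 lands with bottom-row=1; cleared 0 line(s) (total 0); column heights now [0 4 2 2 1], max=4
Drop 3: Z rot3 at col 3 lands with bottom-row=2; cleared 0 line(s) (total 0); column heights now [0 4 2 4 5], max=5
Drop 4: O rot3 at col 1 lands with bottom-row=4; cleared 0 line(s) (total 0); column heights now [0 6 6 4 5], max=6

Answer: 0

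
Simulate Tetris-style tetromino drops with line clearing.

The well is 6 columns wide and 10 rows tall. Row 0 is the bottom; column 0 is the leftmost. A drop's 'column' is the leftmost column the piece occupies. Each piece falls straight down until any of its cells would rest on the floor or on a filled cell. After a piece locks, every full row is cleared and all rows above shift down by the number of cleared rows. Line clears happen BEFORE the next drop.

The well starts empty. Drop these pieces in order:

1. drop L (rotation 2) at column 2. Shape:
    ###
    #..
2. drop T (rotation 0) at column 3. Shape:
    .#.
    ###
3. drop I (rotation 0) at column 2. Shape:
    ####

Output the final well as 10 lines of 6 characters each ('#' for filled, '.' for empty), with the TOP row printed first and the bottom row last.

Drop 1: L rot2 at col 2 lands with bottom-row=0; cleared 0 line(s) (total 0); column heights now [0 0 2 2 2 0], max=2
Drop 2: T rot0 at col 3 lands with bottom-row=2; cleared 0 line(s) (total 0); column heights now [0 0 2 3 4 3], max=4
Drop 3: I rot0 at col 2 lands with bottom-row=4; cleared 0 line(s) (total 0); column heights now [0 0 5 5 5 5], max=5

Answer: ......
......
......
......
......
..####
....#.
...###
..###.
..#...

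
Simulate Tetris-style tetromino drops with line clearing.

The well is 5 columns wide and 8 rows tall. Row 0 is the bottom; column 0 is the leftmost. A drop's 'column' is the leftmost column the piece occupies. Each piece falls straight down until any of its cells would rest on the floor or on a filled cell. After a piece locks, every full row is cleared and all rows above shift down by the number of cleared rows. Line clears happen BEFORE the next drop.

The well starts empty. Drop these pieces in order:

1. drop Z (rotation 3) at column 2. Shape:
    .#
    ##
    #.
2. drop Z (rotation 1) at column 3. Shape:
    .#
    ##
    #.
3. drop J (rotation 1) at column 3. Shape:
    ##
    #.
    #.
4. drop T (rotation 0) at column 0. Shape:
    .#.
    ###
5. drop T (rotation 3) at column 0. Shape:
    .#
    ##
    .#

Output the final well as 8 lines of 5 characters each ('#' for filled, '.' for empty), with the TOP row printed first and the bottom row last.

Drop 1: Z rot3 at col 2 lands with bottom-row=0; cleared 0 line(s) (total 0); column heights now [0 0 2 3 0], max=3
Drop 2: Z rot1 at col 3 lands with bottom-row=3; cleared 0 line(s) (total 0); column heights now [0 0 2 5 6], max=6
Drop 3: J rot1 at col 3 lands with bottom-row=5; cleared 0 line(s) (total 0); column heights now [0 0 2 8 8], max=8
Drop 4: T rot0 at col 0 lands with bottom-row=2; cleared 0 line(s) (total 0); column heights now [3 4 3 8 8], max=8
Drop 5: T rot3 at col 0 lands with bottom-row=4; cleared 0 line(s) (total 0); column heights now [6 7 3 8 8], max=8

Answer: ...##
.#.#.
##.##
.#.##
.#.#.
####.
..##.
..#..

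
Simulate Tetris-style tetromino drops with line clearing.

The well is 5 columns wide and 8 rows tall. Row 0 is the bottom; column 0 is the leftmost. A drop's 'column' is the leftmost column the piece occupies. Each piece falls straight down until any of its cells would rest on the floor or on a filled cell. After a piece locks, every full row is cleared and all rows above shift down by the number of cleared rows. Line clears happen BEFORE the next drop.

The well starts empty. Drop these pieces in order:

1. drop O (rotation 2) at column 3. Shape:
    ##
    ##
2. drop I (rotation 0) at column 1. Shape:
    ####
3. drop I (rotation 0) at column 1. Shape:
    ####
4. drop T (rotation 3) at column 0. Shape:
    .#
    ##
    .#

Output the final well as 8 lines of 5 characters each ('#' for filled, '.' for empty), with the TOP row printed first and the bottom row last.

Answer: .....
.#...
##...
.#...
.####
.####
...##
...##

Derivation:
Drop 1: O rot2 at col 3 lands with bottom-row=0; cleared 0 line(s) (total 0); column heights now [0 0 0 2 2], max=2
Drop 2: I rot0 at col 1 lands with bottom-row=2; cleared 0 line(s) (total 0); column heights now [0 3 3 3 3], max=3
Drop 3: I rot0 at col 1 lands with bottom-row=3; cleared 0 line(s) (total 0); column heights now [0 4 4 4 4], max=4
Drop 4: T rot3 at col 0 lands with bottom-row=4; cleared 0 line(s) (total 0); column heights now [6 7 4 4 4], max=7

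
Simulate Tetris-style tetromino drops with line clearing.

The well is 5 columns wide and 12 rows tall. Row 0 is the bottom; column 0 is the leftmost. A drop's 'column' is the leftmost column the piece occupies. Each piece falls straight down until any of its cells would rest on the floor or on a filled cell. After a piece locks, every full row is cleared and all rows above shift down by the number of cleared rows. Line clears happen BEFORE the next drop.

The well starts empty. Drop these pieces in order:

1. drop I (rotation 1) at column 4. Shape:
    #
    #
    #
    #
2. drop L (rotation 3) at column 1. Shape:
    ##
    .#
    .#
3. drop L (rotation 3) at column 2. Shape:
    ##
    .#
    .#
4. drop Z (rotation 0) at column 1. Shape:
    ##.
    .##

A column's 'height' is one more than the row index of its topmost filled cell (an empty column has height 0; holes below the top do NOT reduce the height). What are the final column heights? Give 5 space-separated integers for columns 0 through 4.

Drop 1: I rot1 at col 4 lands with bottom-row=0; cleared 0 line(s) (total 0); column heights now [0 0 0 0 4], max=4
Drop 2: L rot3 at col 1 lands with bottom-row=0; cleared 0 line(s) (total 0); column heights now [0 3 3 0 4], max=4
Drop 3: L rot3 at col 2 lands with bottom-row=1; cleared 0 line(s) (total 0); column heights now [0 3 4 4 4], max=4
Drop 4: Z rot0 at col 1 lands with bottom-row=4; cleared 0 line(s) (total 0); column heights now [0 6 6 5 4], max=6

Answer: 0 6 6 5 4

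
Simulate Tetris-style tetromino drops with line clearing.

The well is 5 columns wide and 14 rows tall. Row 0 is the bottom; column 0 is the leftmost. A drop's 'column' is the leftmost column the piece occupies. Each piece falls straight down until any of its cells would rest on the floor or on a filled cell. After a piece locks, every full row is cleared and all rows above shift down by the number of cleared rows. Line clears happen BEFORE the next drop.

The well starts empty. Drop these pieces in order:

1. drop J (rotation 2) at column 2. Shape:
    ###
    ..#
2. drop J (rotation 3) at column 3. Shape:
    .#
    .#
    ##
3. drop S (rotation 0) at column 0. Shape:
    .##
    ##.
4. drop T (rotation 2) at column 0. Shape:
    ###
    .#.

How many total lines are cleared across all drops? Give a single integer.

Answer: 1

Derivation:
Drop 1: J rot2 at col 2 lands with bottom-row=0; cleared 0 line(s) (total 0); column heights now [0 0 2 2 2], max=2
Drop 2: J rot3 at col 3 lands with bottom-row=2; cleared 0 line(s) (total 0); column heights now [0 0 2 3 5], max=5
Drop 3: S rot0 at col 0 lands with bottom-row=1; cleared 1 line(s) (total 1); column heights now [0 2 2 2 4], max=4
Drop 4: T rot2 at col 0 lands with bottom-row=2; cleared 0 line(s) (total 1); column heights now [4 4 4 2 4], max=4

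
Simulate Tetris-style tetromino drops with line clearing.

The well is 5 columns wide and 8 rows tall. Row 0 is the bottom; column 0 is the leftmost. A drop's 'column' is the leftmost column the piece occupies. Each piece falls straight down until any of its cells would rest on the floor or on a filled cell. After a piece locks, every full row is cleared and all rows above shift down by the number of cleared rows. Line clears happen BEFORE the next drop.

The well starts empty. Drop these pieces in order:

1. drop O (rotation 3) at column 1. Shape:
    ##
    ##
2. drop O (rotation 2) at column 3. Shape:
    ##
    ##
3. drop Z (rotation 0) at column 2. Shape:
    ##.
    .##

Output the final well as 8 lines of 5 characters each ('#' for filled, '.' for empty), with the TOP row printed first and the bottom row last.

Answer: .....
.....
.....
.....
..##.
...##
.####
.####

Derivation:
Drop 1: O rot3 at col 1 lands with bottom-row=0; cleared 0 line(s) (total 0); column heights now [0 2 2 0 0], max=2
Drop 2: O rot2 at col 3 lands with bottom-row=0; cleared 0 line(s) (total 0); column heights now [0 2 2 2 2], max=2
Drop 3: Z rot0 at col 2 lands with bottom-row=2; cleared 0 line(s) (total 0); column heights now [0 2 4 4 3], max=4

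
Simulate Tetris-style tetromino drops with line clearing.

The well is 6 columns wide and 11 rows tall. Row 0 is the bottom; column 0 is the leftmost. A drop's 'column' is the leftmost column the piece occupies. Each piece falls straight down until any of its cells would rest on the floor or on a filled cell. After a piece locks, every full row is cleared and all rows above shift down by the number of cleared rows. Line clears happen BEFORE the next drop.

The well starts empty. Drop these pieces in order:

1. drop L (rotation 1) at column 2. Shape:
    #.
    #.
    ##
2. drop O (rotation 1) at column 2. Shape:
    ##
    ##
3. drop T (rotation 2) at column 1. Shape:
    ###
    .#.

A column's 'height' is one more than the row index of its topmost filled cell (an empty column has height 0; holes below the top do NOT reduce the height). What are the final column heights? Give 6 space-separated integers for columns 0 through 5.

Answer: 0 7 7 7 0 0

Derivation:
Drop 1: L rot1 at col 2 lands with bottom-row=0; cleared 0 line(s) (total 0); column heights now [0 0 3 1 0 0], max=3
Drop 2: O rot1 at col 2 lands with bottom-row=3; cleared 0 line(s) (total 0); column heights now [0 0 5 5 0 0], max=5
Drop 3: T rot2 at col 1 lands with bottom-row=5; cleared 0 line(s) (total 0); column heights now [0 7 7 7 0 0], max=7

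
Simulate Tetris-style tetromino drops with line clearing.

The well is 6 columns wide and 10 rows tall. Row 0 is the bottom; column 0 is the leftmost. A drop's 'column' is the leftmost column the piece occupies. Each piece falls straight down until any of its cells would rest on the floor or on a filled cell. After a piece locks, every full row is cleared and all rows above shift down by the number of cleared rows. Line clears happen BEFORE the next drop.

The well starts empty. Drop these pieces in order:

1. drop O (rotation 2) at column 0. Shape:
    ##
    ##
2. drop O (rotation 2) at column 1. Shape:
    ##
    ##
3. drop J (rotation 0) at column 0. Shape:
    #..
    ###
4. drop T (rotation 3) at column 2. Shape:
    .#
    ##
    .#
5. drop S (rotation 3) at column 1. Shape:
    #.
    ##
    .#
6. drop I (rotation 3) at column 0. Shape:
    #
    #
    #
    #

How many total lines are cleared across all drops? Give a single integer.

Drop 1: O rot2 at col 0 lands with bottom-row=0; cleared 0 line(s) (total 0); column heights now [2 2 0 0 0 0], max=2
Drop 2: O rot2 at col 1 lands with bottom-row=2; cleared 0 line(s) (total 0); column heights now [2 4 4 0 0 0], max=4
Drop 3: J rot0 at col 0 lands with bottom-row=4; cleared 0 line(s) (total 0); column heights now [6 5 5 0 0 0], max=6
Drop 4: T rot3 at col 2 lands with bottom-row=4; cleared 0 line(s) (total 0); column heights now [6 5 6 7 0 0], max=7
Drop 5: S rot3 at col 1 lands with bottom-row=6; cleared 0 line(s) (total 0); column heights now [6 9 8 7 0 0], max=9
Drop 6: I rot3 at col 0 lands with bottom-row=6; cleared 0 line(s) (total 0); column heights now [10 9 8 7 0 0], max=10

Answer: 0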